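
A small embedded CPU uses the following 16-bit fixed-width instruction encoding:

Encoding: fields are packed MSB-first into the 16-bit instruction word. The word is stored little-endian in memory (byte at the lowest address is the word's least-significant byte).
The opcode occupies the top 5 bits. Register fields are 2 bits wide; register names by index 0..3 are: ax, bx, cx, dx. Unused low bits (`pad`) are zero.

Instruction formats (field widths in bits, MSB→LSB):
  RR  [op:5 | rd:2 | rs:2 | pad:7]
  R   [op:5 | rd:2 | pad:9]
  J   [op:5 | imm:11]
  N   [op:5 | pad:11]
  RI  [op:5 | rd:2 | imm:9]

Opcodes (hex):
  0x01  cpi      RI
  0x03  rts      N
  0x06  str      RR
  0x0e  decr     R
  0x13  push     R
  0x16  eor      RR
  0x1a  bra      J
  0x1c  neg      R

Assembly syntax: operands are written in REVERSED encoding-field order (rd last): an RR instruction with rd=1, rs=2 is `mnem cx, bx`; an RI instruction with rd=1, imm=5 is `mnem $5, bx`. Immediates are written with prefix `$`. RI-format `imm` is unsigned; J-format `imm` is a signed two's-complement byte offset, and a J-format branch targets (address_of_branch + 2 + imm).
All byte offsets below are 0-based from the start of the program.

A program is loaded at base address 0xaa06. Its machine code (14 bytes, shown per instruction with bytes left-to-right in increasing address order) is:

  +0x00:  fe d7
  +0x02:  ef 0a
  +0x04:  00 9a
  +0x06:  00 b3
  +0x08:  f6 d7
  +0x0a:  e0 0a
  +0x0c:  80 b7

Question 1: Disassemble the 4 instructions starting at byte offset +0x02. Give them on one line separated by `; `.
@+02  little-endian(ef 0a) = 0x0aef
  opcode bits[15:11]=0x1: cpi/RI
  rd@[10:9]=0x1 ⇒ bx
  imm@[8:0]=0xef ⇒ $239
@+04  little-endian(00 9a) = 0x9a00
  opcode bits[15:11]=0x13: push/R
  rd@[10:9]=0x1 ⇒ bx
@+06  little-endian(00 b3) = 0xb300
  opcode bits[15:11]=0x16: eor/RR
  rd@[10:9]=0x1 ⇒ bx
  rs@[8:7]=0x2 ⇒ cx
@+08  little-endian(f6 d7) = 0xd7f6
  opcode bits[15:11]=0x1a: bra/J
  imm@[10:0]=0x7f6 (s11→-10) ⇒ $-10

cpi $239, bx; push bx; eor cx, bx; bra $-10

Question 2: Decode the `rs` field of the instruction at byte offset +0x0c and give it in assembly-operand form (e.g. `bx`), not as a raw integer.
dx

+0x0c: 80 b7 ⇒ word 0xb780 (little)
  top 5b → 0x16 → eor [RR]
  [10:9] rd=3 = dx
  [8:7] rs=3 = dx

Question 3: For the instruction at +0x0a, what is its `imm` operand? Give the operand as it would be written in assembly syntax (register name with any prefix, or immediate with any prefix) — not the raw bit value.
[0a] e0 0a → 0x0ae0
  op=0x0ae0>>11=0x1 ⇒ cpi (RI)
  [10:9] rd=1 = bx
  [8:0] imm=224 = $224

$224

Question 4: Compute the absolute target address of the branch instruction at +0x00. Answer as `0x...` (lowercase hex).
@+00  little-endian(fe d7) = 0xd7fe
  opcode bits[15:11]=0x1a: bra/J
  [10:0] imm=2046 (s11→-2) = $-2
  target = base 0xaa06 + off 0x00 + 2 + imm -2 = 0xaa06

0xaa06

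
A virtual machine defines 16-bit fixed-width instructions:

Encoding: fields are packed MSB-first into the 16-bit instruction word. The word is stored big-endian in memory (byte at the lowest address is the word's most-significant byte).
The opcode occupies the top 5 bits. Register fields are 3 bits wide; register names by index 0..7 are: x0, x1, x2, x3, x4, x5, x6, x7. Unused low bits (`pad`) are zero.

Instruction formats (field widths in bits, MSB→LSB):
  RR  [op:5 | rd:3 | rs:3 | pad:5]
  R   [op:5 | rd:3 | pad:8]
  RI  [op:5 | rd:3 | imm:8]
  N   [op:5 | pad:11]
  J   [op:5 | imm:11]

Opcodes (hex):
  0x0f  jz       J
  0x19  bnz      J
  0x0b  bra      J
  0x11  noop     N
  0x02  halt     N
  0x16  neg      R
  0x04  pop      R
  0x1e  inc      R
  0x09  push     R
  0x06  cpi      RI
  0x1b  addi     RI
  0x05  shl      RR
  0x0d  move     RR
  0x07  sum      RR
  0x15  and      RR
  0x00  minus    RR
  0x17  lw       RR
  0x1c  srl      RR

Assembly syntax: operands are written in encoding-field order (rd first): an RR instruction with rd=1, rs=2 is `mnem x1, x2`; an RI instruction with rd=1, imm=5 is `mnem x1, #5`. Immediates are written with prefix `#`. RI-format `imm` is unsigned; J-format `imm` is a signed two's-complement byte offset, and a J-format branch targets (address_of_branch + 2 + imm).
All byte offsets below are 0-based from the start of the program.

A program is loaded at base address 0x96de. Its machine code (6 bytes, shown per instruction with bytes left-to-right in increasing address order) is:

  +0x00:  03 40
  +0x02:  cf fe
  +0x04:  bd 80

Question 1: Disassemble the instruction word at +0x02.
bnz #-2

@+02  big-endian(cf fe) = 0xcffe
  top 5b → 0x19 → bnz [J]
  imm: (w>>0)&0x7ff=0x7fe (s11→-2) → #-2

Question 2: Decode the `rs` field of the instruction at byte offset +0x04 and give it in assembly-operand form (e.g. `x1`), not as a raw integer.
@+04  big-endian(bd 80) = 0xbd80
  top 5b → 0x17 → lw [RR]
  [10:8] rd=5 = x5
  [7:5] rs=4 = x4

x4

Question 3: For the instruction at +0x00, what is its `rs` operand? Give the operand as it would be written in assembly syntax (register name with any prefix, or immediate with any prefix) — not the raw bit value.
[00] 03 40 → 0x0340
  top 5b → 0x0 → minus [RR]
  [10:8] rd=3 = x3
  [7:5] rs=2 = x2

x2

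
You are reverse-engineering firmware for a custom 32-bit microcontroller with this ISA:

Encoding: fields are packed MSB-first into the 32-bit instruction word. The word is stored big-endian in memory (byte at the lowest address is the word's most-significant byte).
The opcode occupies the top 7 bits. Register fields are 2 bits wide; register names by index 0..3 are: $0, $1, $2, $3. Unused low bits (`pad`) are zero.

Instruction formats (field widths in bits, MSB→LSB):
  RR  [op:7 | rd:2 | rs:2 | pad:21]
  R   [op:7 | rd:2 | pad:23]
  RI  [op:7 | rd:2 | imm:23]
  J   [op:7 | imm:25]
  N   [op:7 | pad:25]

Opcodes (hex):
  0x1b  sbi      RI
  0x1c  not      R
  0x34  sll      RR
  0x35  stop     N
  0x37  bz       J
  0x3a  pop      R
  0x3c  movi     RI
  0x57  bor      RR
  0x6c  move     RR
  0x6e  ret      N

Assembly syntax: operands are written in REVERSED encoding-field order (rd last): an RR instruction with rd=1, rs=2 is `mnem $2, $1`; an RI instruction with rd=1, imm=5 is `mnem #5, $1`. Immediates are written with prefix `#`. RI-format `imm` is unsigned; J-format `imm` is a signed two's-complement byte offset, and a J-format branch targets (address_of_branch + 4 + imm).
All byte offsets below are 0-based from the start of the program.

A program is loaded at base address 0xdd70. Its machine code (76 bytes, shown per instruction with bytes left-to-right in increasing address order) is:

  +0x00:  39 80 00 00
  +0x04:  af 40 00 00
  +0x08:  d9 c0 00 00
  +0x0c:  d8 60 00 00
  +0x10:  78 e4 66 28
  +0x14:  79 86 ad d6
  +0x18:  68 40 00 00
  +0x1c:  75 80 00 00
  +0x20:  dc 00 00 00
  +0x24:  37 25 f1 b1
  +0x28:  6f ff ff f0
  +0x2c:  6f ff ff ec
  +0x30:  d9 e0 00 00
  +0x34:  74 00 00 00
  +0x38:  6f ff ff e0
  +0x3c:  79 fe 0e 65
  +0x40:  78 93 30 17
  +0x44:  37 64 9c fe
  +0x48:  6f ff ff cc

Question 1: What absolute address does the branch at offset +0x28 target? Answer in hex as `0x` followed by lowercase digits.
0xdd8c

[28] 6f ff ff f0 → 0x6ffffff0
  opcode bits[31:25]=0x37: bz/J
  [24:0] imm=33554416 (s25→-16) = #-16
  target = base 0xdd70 + off 0x28 + 4 + imm -16 = 0xdd8c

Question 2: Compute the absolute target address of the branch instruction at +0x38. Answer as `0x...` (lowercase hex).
+0x38: 6f ff ff e0 ⇒ word 0x6fffffe0 (big)
  opcode bits[31:25]=0x37: bz/J
  imm: (w>>0)&0x1ffffff=0x1ffffe0 (s25→-32) → #-32
  target = base 0xdd70 + off 0x38 + 4 + imm -32 = 0xdd8c

0xdd8c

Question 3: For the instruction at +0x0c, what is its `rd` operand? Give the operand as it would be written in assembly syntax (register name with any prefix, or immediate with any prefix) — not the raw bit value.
$0

+0x0c: d8 60 00 00 ⇒ word 0xd8600000 (big)
  opcode bits[31:25]=0x6c: move/RR
  rd@[24:23]=0x0 ⇒ $0
  rs@[22:21]=0x3 ⇒ $3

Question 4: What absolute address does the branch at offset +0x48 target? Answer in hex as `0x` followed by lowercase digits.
0xdd88

@+48  big-endian(6f ff ff cc) = 0x6fffffcc
  op=0x6fffffcc>>25=0x37 ⇒ bz (J)
  imm: (w>>0)&0x1ffffff=0x1ffffcc (s25→-52) → #-52
  target = base 0xdd70 + off 0x48 + 4 + imm -52 = 0xdd88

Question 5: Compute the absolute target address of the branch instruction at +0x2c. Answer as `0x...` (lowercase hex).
0xdd8c

+0x2c: 6f ff ff ec ⇒ word 0x6fffffec (big)
  op=0x6fffffec>>25=0x37 ⇒ bz (J)
  [24:0] imm=33554412 (s25→-20) = #-20
  target = base 0xdd70 + off 0x2c + 4 + imm -20 = 0xdd8c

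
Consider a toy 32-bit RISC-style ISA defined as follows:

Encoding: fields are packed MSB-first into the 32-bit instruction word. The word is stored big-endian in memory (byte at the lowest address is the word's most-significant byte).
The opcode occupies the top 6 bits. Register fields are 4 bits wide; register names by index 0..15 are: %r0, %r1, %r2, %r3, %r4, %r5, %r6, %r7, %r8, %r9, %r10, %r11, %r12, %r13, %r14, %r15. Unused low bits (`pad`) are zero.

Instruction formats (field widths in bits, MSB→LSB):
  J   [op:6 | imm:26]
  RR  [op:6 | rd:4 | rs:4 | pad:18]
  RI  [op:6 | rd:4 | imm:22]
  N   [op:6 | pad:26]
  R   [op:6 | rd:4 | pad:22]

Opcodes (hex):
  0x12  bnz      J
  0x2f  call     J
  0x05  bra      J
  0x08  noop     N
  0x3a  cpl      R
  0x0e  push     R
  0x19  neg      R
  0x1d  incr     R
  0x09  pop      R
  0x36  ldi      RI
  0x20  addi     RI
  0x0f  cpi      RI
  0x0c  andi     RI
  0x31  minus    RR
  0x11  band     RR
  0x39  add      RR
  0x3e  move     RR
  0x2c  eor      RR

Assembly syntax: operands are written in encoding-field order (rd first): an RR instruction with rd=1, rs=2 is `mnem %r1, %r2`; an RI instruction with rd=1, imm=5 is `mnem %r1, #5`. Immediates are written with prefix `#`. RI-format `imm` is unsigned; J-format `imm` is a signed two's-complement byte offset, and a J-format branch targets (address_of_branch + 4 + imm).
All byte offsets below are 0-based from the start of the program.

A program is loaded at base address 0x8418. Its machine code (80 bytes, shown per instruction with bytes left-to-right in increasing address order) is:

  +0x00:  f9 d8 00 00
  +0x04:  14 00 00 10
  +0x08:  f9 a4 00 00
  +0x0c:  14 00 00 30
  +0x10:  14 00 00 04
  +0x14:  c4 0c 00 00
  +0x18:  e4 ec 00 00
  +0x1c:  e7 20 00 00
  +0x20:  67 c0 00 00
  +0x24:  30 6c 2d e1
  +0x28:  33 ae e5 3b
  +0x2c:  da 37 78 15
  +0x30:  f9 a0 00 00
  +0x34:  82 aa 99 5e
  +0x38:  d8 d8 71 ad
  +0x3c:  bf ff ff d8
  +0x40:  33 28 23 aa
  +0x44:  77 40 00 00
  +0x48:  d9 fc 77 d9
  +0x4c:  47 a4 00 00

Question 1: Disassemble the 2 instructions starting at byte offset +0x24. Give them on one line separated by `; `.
[24] 30 6c 2d e1 → 0x306c2de1
  op=0x306c2de1>>26=0xc ⇒ andi (RI)
  rd@[25:22]=0x1 ⇒ %r1
  imm@[21:0]=0x2c2de1 ⇒ #2895329
[28] 33 ae e5 3b → 0x33aee53b
  op=0x33aee53b>>26=0xc ⇒ andi (RI)
  rd@[25:22]=0xe ⇒ %r14
  imm@[21:0]=0x2ee53b ⇒ #3073339

andi %r1, #2895329; andi %r14, #3073339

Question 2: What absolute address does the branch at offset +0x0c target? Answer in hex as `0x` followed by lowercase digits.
off 0x0c: read 14 00 00 30 as big → 0x14000030
  top 6b → 0x5 → bra [J]
  imm: (w>>0)&0x3ffffff=0x30 → #48
  target = base 0x8418 + off 0x0c + 4 + imm 48 = 0x8458

0x8458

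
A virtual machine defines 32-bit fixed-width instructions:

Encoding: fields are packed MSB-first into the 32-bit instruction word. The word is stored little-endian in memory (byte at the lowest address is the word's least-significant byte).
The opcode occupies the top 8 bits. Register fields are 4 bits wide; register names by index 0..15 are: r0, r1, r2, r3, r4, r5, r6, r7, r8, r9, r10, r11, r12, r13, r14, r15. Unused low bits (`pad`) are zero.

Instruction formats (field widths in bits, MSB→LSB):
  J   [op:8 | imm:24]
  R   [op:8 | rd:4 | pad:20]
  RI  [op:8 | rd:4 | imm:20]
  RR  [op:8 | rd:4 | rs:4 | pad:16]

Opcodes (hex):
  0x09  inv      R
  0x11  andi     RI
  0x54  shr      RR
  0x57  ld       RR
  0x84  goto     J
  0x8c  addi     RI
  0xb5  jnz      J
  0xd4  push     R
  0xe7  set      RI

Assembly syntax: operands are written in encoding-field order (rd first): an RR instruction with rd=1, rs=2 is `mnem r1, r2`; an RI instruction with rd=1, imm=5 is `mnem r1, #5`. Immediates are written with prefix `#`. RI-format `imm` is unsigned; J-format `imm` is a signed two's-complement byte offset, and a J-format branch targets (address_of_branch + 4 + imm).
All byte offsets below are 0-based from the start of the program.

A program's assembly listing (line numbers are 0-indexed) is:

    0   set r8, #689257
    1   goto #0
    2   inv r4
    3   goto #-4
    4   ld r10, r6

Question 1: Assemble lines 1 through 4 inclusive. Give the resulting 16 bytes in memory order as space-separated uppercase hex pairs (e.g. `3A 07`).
line 1 (goto): pack op=0x84:8|imm=0:24 = 0x84000000; little→ 00 00 00 84
line 2 (inv): pack op=0x9:8|rd=4:4|pad=0:20 = 0x09400000; little→ 00 00 40 09
line 3 (goto): pack op=0x84:8|imm=-4:24 = 0x84fffffc; little→ fc ff ff 84
line 4 (ld): pack op=0x57:8|rd=10:4|rs=6:4|pad=0:16 = 0x57a60000; little→ 00 00 a6 57

00 00 00 84 00 00 40 09 FC FF FF 84 00 00 A6 57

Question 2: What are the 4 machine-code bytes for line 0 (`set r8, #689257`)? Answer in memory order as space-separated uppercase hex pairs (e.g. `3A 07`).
L0: set op=0xe7:8|rd=8:4|imm=689257:20 ⇒ 0xe78a8469 ⇒ little 69 84 8a e7

69 84 8A E7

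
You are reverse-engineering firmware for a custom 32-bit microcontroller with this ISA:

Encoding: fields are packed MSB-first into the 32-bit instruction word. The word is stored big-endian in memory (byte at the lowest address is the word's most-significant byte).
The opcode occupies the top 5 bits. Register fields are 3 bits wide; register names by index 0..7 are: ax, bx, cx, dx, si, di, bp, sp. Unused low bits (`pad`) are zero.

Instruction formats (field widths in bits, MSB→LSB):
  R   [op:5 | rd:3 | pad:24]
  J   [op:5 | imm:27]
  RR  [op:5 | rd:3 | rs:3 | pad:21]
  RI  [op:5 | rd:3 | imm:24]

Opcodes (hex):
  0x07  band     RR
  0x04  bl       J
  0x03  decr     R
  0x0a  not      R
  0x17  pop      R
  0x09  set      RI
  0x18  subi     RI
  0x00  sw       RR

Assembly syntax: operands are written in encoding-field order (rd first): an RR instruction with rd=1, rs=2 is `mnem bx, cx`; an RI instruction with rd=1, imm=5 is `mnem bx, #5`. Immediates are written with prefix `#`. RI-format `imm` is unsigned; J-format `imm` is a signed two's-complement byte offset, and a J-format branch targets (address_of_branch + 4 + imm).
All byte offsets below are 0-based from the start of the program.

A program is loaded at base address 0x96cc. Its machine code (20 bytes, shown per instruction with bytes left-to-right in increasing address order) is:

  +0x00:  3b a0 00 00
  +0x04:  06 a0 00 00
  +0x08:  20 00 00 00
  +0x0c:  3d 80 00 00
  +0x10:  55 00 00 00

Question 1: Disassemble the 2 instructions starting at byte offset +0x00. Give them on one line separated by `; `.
[00] 3b a0 00 00 → 0x3ba00000
  opcode bits[31:27]=0x7: band/RR
  rd: (w>>24)&0x7=0x3 → dx
  rs: (w>>21)&0x7=0x5 → di
[04] 06 a0 00 00 → 0x06a00000
  opcode bits[31:27]=0x0: sw/RR
  rd: (w>>24)&0x7=0x6 → bp
  rs: (w>>21)&0x7=0x5 → di

band dx, di; sw bp, di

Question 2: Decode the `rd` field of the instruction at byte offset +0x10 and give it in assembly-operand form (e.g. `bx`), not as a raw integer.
di

@+10  big-endian(55 00 00 00) = 0x55000000
  opcode bits[31:27]=0xa: not/R
  rd: (w>>24)&0x7=0x5 → di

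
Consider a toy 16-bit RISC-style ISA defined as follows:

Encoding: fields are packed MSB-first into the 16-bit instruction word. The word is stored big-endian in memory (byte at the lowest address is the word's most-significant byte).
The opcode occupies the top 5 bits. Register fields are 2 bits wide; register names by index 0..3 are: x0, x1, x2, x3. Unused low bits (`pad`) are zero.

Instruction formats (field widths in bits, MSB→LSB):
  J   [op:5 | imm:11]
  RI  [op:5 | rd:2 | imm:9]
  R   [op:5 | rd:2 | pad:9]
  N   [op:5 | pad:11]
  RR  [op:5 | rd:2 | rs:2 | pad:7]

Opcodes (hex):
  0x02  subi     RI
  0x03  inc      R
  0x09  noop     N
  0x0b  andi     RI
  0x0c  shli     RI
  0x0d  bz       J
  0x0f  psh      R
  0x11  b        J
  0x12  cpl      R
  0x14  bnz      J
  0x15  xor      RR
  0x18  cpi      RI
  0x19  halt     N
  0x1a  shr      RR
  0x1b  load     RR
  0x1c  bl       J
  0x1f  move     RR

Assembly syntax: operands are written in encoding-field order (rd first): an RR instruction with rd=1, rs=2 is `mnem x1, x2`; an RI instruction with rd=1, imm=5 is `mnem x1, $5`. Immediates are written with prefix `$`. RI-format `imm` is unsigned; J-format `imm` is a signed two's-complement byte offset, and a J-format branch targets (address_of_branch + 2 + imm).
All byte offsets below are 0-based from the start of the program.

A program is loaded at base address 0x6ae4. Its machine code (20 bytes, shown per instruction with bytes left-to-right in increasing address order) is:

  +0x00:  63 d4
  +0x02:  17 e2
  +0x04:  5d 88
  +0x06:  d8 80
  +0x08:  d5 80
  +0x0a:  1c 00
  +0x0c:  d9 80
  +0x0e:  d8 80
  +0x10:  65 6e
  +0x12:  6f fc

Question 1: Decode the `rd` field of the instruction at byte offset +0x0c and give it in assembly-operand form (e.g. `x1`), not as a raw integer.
@+0c  big-endian(d9 80) = 0xd980
  top 5b → 0x1b → load [RR]
  rd: (w>>9)&0x3=0x0 → x0
  rs: (w>>7)&0x3=0x3 → x3

x0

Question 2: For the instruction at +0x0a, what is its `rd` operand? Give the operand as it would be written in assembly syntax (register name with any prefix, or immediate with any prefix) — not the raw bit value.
x2

@+0a  big-endian(1c 00) = 0x1c00
  top 5b → 0x3 → inc [R]
  rd@[10:9]=0x2 ⇒ x2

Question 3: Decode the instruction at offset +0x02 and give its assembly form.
subi x3, $482

[02] 17 e2 → 0x17e2
  opcode bits[15:11]=0x2: subi/RI
  [10:9] rd=3 = x3
  [8:0] imm=482 = $482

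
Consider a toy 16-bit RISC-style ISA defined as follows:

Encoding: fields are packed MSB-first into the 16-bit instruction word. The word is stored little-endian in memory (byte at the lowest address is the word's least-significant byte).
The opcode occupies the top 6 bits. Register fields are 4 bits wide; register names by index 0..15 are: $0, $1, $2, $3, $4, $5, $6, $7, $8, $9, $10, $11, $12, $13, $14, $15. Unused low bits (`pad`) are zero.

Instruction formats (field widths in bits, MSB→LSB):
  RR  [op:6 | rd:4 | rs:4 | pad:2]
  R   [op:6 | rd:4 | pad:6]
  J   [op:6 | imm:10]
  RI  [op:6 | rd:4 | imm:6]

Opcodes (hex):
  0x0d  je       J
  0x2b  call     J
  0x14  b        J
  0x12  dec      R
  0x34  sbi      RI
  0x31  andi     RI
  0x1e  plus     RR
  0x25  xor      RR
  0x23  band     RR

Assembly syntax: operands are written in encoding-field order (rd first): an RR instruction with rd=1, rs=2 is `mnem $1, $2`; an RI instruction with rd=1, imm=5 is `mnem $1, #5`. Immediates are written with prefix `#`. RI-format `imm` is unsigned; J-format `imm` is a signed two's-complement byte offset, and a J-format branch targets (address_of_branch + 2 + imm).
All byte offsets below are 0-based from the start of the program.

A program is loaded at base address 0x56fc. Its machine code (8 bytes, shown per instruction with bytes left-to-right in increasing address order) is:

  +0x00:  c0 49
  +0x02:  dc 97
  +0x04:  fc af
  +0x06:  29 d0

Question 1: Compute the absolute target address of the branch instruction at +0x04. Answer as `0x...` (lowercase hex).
0x56fe

off 0x04: read fc af as little → 0xaffc
  op=0xaffc>>10=0x2b ⇒ call (J)
  [9:0] imm=1020 (s10→-4) = #-4
  target = base 0x56fc + off 0x04 + 2 + imm -4 = 0x56fe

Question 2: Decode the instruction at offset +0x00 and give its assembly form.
+0x00: c0 49 ⇒ word 0x49c0 (little)
  opcode bits[15:10]=0x12: dec/R
  [9:6] rd=7 = $7

dec $7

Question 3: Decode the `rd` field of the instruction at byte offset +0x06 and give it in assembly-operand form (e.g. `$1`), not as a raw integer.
$0

[06] 29 d0 → 0xd029
  opcode bits[15:10]=0x34: sbi/RI
  [9:6] rd=0 = $0
  [5:0] imm=41 = #41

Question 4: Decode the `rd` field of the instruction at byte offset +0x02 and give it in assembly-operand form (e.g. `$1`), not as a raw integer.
$15

off 0x02: read dc 97 as little → 0x97dc
  op=0x97dc>>10=0x25 ⇒ xor (RR)
  rd: (w>>6)&0xf=0xf → $15
  rs: (w>>2)&0xf=0x7 → $7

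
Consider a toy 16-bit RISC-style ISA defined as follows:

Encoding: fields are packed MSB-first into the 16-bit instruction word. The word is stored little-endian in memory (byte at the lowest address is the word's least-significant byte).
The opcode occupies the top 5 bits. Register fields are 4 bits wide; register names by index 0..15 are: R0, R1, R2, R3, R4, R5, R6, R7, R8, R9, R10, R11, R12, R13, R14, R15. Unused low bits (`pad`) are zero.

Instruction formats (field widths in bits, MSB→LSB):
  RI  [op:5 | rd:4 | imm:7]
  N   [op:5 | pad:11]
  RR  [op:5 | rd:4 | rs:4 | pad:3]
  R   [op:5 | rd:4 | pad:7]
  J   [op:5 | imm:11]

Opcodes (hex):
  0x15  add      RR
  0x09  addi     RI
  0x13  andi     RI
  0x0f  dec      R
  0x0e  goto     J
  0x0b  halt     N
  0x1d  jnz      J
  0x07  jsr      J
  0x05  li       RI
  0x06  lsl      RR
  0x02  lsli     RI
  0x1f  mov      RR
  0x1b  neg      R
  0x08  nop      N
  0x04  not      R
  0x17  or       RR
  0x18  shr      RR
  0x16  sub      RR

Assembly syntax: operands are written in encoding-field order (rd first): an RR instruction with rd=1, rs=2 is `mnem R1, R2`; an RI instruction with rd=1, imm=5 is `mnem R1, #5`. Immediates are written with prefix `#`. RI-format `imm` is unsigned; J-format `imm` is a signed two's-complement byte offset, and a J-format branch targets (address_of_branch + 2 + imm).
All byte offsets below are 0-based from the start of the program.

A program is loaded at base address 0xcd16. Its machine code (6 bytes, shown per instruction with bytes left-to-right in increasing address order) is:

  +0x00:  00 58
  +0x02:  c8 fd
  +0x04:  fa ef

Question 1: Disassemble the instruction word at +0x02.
mov R11, R9

@+02  little-endian(c8 fd) = 0xfdc8
  op=0xfdc8>>11=0x1f ⇒ mov (RR)
  [10:7] rd=11 = R11
  [6:3] rs=9 = R9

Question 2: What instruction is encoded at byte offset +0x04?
+0x04: fa ef ⇒ word 0xeffa (little)
  top 5b → 0x1d → jnz [J]
  imm: (w>>0)&0x7ff=0x7fa (s11→-6) → #-6

jnz #-6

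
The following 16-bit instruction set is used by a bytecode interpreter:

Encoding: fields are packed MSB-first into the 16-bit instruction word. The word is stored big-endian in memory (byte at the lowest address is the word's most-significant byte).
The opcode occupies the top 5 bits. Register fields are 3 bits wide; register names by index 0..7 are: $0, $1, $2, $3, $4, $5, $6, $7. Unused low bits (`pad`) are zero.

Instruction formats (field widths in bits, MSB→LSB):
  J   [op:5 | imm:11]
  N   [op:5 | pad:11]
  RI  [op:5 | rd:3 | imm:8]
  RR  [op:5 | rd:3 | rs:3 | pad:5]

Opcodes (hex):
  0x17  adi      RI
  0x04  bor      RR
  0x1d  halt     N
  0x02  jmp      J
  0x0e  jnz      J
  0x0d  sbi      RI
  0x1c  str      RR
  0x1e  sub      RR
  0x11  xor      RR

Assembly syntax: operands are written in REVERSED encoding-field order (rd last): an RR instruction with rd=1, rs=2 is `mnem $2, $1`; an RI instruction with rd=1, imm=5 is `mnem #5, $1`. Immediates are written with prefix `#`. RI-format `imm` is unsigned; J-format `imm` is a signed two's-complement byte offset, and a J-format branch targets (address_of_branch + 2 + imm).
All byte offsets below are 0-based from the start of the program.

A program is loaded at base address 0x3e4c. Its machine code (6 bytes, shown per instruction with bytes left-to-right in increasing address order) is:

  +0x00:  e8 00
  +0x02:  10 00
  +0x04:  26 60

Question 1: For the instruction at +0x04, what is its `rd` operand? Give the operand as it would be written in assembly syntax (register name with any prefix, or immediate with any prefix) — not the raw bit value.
$6

+0x04: 26 60 ⇒ word 0x2660 (big)
  top 5b → 0x4 → bor [RR]
  rd@[10:8]=0x6 ⇒ $6
  rs@[7:5]=0x3 ⇒ $3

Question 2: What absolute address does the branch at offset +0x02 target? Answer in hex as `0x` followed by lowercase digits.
0x3e50

+0x02: 10 00 ⇒ word 0x1000 (big)
  op=0x1000>>11=0x2 ⇒ jmp (J)
  imm@[10:0]=0x0 ⇒ #0
  target = base 0x3e4c + off 0x02 + 2 + imm 0 = 0x3e50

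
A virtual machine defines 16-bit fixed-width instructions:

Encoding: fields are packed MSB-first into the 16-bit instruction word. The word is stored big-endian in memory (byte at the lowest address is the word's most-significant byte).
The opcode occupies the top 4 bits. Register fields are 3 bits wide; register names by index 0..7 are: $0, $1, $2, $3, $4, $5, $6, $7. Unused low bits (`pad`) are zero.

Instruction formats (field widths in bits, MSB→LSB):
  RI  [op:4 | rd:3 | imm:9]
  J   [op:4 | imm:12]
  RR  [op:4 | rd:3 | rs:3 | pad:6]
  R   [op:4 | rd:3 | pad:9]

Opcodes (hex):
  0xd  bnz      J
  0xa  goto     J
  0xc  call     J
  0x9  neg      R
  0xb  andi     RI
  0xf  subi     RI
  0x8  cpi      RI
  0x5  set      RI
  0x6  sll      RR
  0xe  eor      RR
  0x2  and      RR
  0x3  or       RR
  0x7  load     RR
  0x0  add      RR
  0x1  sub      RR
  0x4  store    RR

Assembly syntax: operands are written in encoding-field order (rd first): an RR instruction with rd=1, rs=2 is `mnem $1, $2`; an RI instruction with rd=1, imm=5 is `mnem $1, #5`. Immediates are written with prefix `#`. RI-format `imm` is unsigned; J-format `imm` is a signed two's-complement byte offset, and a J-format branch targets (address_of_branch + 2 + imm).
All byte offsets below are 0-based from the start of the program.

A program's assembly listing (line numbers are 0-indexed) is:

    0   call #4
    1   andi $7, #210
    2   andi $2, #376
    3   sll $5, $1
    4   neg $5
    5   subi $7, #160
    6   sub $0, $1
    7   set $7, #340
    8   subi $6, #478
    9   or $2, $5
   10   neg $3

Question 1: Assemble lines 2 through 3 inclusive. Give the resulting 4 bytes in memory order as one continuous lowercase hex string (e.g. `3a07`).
line 2 (andi): pack op=0xb:4|rd=2:3|imm=376:9 = 0xb578; big→ b5 78
line 3 (sll): pack op=0x6:4|rd=5:3|rs=1:3|pad=0:6 = 0x6a40; big→ 6a 40

b5786a40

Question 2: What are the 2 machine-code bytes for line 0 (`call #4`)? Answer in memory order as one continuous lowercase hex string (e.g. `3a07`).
0. call fields op=0xc:4|imm=4:12 → word c004h → c0 04

c004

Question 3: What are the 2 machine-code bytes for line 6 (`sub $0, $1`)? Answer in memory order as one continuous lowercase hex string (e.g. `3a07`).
1040

6. sub fields op=0x1:4|rd=0:3|rs=1:3|pad=0:6 → word 1040h → 10 40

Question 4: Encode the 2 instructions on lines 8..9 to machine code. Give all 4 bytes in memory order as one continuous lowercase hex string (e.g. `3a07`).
line 8 (subi): pack op=0xf:4|rd=6:3|imm=478:9 = 0xfdde; big→ fd de
line 9 (or): pack op=0x3:4|rd=2:3|rs=5:3|pad=0:6 = 0x3540; big→ 35 40

fdde3540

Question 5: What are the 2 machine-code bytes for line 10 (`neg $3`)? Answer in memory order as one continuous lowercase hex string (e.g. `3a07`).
9600

L10: neg op=0x9:4|rd=3:3|pad=0:9 ⇒ 0x9600 ⇒ big 96 00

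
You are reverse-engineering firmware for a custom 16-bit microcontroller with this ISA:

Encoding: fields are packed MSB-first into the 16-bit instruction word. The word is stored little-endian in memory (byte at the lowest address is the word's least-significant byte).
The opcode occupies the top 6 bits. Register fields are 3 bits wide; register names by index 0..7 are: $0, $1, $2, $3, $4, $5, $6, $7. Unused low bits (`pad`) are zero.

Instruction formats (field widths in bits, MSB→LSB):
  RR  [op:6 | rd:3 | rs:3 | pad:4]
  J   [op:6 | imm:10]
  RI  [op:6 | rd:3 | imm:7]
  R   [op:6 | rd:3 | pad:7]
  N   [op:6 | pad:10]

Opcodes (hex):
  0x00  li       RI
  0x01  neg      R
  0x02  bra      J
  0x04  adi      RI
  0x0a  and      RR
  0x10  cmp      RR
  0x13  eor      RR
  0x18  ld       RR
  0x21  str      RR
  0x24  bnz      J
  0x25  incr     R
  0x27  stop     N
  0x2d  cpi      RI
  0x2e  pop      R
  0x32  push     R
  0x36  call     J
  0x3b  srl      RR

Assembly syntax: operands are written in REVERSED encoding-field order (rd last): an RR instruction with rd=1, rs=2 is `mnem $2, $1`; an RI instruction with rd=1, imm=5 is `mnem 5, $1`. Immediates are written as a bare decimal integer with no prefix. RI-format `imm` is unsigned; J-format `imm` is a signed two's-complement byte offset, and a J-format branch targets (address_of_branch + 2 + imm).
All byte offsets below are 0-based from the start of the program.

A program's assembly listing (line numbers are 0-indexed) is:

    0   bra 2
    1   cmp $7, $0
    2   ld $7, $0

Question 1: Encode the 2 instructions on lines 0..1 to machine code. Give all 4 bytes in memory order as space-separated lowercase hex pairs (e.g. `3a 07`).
L0: bra op=0x2:6|imm=2:10 ⇒ 0x0802 ⇒ little 02 08
L1: cmp op=0x10:6|rd=0:3|rs=7:3|pad=0:4 ⇒ 0x4070 ⇒ little 70 40

02 08 70 40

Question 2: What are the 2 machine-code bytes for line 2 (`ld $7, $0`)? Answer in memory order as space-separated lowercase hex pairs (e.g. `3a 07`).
2. ld fields op=0x18:6|rd=0:3|rs=7:3|pad=0:4 → word 6070h → 70 60

70 60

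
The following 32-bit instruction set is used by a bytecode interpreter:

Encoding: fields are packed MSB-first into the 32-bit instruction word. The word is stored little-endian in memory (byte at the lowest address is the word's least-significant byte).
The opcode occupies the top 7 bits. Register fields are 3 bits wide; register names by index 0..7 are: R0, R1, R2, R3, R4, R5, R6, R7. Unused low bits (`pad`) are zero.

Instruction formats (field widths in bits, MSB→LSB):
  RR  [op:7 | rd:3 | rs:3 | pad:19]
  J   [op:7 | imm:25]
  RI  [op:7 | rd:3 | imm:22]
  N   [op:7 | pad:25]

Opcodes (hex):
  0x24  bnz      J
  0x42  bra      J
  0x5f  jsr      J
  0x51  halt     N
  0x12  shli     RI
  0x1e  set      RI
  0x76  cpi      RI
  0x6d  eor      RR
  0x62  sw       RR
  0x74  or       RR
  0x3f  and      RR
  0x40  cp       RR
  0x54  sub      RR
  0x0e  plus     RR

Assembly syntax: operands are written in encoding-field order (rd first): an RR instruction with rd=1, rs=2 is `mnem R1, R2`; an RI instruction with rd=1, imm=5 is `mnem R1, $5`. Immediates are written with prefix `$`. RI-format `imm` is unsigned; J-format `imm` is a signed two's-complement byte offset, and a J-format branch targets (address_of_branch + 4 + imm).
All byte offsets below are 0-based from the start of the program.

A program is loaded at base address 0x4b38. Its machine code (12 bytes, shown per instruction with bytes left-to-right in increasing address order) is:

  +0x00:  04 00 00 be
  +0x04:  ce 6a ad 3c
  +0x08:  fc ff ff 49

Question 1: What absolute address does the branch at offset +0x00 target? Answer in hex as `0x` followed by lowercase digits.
[00] 04 00 00 be → 0xbe000004
  top 7b → 0x5f → jsr [J]
  [24:0] imm=4 = $4
  target = base 0x4b38 + off 0x00 + 4 + imm 4 = 0x4b40

0x4b40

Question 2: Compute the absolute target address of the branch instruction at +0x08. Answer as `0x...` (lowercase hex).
off 0x08: read fc ff ff 49 as little → 0x49fffffc
  top 7b → 0x24 → bnz [J]
  imm@[24:0]=0x1fffffc (s25→-4) ⇒ $-4
  target = base 0x4b38 + off 0x08 + 4 + imm -4 = 0x4b40

0x4b40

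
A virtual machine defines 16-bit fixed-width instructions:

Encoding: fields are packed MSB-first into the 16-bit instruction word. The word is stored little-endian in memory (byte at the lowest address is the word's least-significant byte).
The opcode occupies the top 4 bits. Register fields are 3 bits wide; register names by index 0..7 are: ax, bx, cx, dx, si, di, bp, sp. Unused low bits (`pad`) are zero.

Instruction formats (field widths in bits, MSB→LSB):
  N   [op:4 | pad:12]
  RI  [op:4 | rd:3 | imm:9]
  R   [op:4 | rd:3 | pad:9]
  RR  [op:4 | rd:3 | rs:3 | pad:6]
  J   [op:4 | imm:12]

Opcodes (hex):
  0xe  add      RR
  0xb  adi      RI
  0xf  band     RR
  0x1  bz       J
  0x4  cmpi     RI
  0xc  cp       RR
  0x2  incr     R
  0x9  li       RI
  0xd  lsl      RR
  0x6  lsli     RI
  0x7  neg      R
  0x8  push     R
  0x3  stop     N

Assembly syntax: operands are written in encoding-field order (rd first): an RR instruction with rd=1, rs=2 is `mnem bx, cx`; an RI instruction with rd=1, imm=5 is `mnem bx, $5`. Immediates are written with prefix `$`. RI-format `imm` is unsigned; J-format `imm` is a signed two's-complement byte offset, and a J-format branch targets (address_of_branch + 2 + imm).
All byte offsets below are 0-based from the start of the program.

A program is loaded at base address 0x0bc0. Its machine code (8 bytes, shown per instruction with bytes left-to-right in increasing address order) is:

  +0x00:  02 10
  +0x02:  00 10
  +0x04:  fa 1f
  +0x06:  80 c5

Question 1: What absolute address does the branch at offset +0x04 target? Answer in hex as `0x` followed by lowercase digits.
0x0bc0

@+04  little-endian(fa 1f) = 0x1ffa
  opcode bits[15:12]=0x1: bz/J
  imm: (w>>0)&0xfff=0xffa (s12→-6) → $-6
  target = base 0x0bc0 + off 0x04 + 2 + imm -6 = 0x0bc0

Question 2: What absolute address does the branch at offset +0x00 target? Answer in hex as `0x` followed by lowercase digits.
0x0bc4

[00] 02 10 → 0x1002
  op=0x1002>>12=0x1 ⇒ bz (J)
  imm: (w>>0)&0xfff=0x2 → $2
  target = base 0x0bc0 + off 0x00 + 2 + imm 2 = 0x0bc4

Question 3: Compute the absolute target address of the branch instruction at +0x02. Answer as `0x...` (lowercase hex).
0x0bc4

@+02  little-endian(00 10) = 0x1000
  opcode bits[15:12]=0x1: bz/J
  [11:0] imm=0 = $0
  target = base 0x0bc0 + off 0x02 + 2 + imm 0 = 0x0bc4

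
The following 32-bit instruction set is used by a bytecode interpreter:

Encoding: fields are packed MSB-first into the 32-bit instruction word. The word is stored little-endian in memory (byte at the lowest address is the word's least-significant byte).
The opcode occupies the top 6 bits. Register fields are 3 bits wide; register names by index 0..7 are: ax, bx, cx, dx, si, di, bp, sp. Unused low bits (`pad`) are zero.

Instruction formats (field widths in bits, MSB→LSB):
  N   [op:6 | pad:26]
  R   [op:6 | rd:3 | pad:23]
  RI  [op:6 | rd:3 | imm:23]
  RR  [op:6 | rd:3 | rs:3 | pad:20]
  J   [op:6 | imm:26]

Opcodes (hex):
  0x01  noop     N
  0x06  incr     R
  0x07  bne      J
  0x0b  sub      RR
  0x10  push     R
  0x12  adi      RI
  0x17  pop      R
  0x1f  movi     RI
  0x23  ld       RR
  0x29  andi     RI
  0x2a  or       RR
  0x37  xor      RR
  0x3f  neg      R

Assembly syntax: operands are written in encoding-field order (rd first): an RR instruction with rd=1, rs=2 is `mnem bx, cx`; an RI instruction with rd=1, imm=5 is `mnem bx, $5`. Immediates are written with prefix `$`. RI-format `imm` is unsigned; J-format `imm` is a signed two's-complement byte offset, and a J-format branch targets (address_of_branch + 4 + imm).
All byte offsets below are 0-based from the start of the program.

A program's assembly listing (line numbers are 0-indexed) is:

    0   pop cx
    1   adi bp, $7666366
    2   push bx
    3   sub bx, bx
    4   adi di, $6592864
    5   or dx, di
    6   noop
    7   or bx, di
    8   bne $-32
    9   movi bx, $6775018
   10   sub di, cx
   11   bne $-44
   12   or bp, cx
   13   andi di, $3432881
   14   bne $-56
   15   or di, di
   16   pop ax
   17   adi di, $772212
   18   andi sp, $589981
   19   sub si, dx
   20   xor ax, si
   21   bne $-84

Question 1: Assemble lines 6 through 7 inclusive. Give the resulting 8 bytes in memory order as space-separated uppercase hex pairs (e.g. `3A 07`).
line 6 (noop): pack op=0x1:6|pad=0:26 = 0x04000000; little→ 00 00 00 04
line 7 (or): pack op=0x2a:6|rd=1:3|rs=5:3|pad=0:20 = 0xa8d00000; little→ 00 00 d0 a8

00 00 00 04 00 00 D0 A8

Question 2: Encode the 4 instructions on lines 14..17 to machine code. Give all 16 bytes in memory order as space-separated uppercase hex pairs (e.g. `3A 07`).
C8 FF FF 1F 00 00 D0 AA 00 00 00 5C 74 C8 8B 4A

line 14 (bne): pack op=0x7:6|imm=-56:26 = 0x1fffffc8; little→ c8 ff ff 1f
line 15 (or): pack op=0x2a:6|rd=5:3|rs=5:3|pad=0:20 = 0xaad00000; little→ 00 00 d0 aa
line 16 (pop): pack op=0x17:6|rd=0:3|pad=0:23 = 0x5c000000; little→ 00 00 00 5c
line 17 (adi): pack op=0x12:6|rd=5:3|imm=772212:23 = 0x4a8bc874; little→ 74 c8 8b 4a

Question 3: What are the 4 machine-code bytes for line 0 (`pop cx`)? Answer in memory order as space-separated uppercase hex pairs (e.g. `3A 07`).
00 00 00 5D

0. pop fields op=0x17:6|rd=2:3|pad=0:23 → word 5d000000h → 00 00 00 5d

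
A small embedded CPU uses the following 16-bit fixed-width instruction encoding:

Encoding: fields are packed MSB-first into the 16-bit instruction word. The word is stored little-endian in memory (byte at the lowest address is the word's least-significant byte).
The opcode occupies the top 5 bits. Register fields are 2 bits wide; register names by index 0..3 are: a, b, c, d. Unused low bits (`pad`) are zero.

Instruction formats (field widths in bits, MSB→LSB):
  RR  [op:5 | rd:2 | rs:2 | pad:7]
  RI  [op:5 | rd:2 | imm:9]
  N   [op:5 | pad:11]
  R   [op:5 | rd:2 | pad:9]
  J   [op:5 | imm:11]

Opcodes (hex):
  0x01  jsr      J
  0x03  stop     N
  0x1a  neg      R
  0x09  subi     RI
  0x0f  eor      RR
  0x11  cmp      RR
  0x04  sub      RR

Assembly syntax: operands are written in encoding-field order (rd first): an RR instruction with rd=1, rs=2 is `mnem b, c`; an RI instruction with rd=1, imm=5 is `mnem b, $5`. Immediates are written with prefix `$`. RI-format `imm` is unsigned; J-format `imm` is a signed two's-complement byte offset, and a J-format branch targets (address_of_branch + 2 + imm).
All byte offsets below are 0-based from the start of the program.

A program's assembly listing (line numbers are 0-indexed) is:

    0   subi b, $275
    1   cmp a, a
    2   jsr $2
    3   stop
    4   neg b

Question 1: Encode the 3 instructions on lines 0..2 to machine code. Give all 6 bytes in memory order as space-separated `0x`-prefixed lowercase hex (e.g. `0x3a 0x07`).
0x13 0x4b 0x00 0x88 0x02 0x08

line 0 (subi): pack op=0x9:5|rd=1:2|imm=275:9 = 0x4b13; little→ 13 4b
line 1 (cmp): pack op=0x11:5|rd=0:2|rs=0:2|pad=0:7 = 0x8800; little→ 00 88
line 2 (jsr): pack op=0x1:5|imm=2:11 = 0x0802; little→ 02 08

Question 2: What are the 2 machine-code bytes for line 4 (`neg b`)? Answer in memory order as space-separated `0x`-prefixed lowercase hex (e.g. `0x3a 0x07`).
line 4 (neg): pack op=0x1a:5|rd=1:2|pad=0:9 = 0xd200; little→ 00 d2

0x00 0xd2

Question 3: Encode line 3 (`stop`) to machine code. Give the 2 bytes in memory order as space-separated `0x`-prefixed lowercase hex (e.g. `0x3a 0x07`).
0x00 0x18

L3: stop op=0x3:5|pad=0:11 ⇒ 0x1800 ⇒ little 00 18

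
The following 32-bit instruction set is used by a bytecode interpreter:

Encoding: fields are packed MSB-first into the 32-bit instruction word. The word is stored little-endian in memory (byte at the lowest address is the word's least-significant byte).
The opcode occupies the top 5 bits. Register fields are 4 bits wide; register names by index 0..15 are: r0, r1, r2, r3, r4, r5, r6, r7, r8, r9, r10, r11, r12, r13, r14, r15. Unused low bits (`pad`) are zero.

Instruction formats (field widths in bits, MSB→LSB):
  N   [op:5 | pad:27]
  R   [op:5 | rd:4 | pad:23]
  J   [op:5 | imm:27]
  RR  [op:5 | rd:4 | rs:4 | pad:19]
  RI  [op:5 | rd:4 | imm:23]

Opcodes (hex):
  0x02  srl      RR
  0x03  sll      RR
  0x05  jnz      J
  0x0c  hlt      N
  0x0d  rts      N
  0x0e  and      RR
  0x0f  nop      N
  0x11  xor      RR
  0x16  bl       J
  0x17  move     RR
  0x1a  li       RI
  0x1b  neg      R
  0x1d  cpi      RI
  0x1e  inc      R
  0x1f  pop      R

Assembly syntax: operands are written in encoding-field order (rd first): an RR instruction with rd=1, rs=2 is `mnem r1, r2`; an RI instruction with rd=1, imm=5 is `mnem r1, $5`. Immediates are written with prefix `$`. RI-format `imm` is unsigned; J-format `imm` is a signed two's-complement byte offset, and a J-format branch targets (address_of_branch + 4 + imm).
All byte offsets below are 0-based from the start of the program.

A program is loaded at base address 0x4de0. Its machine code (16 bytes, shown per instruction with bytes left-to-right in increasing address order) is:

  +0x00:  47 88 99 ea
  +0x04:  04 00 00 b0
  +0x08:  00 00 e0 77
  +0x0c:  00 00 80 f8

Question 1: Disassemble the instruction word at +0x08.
off 0x08: read 00 00 e0 77 as little → 0x77e00000
  opcode bits[31:27]=0xe: and/RR
  rd: (w>>23)&0xf=0xf → r15
  rs: (w>>19)&0xf=0xc → r12

and r15, r12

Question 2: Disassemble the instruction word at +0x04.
bl $4

[04] 04 00 00 b0 → 0xb0000004
  opcode bits[31:27]=0x16: bl/J
  [26:0] imm=4 = $4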